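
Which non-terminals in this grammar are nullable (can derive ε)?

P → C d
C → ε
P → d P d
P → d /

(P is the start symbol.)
{ 'C' }

A non-terminal is nullable if it can derive ε (the empty string): either it has an ε-production, or it has a production whose right-hand side consists entirely of nullable non-terminals.

ε-productions: C → ε
So C is immediately nullable.
No further non-terminal can be added: every production for the remaining non-terminals contains a terminal or a non-nullable non-terminal.
Nullable = { 'C' }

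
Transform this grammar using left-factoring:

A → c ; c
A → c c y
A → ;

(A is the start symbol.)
Left-factoring transforms A → αβ₁ | αβ₂ into A → αA' and A' → β₁ | β₂
(α is the longest common prefix among the alternatives). Repeat until
no nonterminal has two alternatives with a common prefix.

Round 1: A has alternatives sharing prefix 'c'. Introduce A': A → c A'
  Add: A' → ; c
  Add: A' → c y

No remaining common prefixes — done.

Resulting grammar:
A → c A'
A' → ; c
A' → c y
A → ;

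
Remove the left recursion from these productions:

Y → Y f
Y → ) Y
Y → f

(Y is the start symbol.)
Y → ) Y Y'
Y → f Y'
Y' → f Y'
Y' → ε

Y is directly left-recursive. The standard transformation for
  A → A α₁ | ... | A α_m | β₁ | ... | β_n
is
  A  → β₁ A' | ... | β_n A'
  A' → α₁ A' | ... | α_m A' | ε

Y → ) Y becomes Y → ) Y Y'
Y → f becomes Y → f Y'
Y → Y f becomes Y' → f Y'
Add Y' → ε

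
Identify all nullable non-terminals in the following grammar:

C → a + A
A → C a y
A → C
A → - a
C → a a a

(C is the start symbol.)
None

There are no ε-productions, so no non-terminal can derive ε.
No non-terminals are nullable.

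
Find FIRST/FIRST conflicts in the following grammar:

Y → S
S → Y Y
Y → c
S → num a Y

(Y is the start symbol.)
Yes. Y → S / Y → c on { 'c' }; S → Y Y / S → num a Y on { 'num' }

FIRST sets of the non-terminals at (or reachable through a nullable prefix from) the front of some alternative:
  FIRST(S) = { 'c', 'num' }
  FIRST(Y) = { 'c', 'num' }

Productions for Y:
  Y → S: FIRST = { 'c', 'num' }
  Y → c: FIRST = { 'c' }
Productions for S:
  S → Y Y: FIRST = { 'c', 'num' }
  S → num a Y: FIRST = { 'num' }

Conflict for Y: Y → S and Y → c
  Overlap: { 'c' }
Conflict for S: S → Y Y and S → num a Y
  Overlap: { 'num' }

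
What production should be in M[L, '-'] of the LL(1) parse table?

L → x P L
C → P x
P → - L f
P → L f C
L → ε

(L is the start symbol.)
To find M[L, '-'], we find productions for L where '-' is in the predict set (PREDICT(N → α) = (FIRST(α) \ {ε}) ∪ (FOLLOW(N) if α ⇒* ε)).

Relevant sets:
  FOLLOW(L) = { $, 'f' }

L → x P L: PREDICT = { 'x' }
L → ε: PREDICT = { $, 'f' }

M[L, '-'] is empty (no production applies)

Answer: Empty (error entry)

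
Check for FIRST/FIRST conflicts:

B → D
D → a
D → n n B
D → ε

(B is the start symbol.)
A FIRST/FIRST conflict occurs when two productions N → α and N → β for the same non-terminal have FIRST(α) ∩ FIRST(β) ≠ ∅ (with ε ∈ FIRST of a nullable right-hand side, so two nullable alternatives also conflict).

Productions for D:
  D → a: FIRST = { 'a' }
  D → n n B: FIRST = { 'n' }
  D → ε: FIRST = { ε }
B has only one production, so no FIRST/FIRST conflict is possible there.

All alternatives of each non-terminal have pairwise disjoint FIRST sets.

Answer: No FIRST/FIRST conflicts.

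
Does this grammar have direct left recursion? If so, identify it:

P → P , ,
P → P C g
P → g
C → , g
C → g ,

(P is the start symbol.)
Direct left recursion occurs when N → N α for some non-terminal N (the right-hand side begins with the left-hand side itself).

P → P , ,: LEFT RECURSIVE (starts with P)
P → P C g: LEFT RECURSIVE (starts with P)
P → g: starts with g
C → , g: starts with ','
C → g ,: starts with g

The grammar has direct left recursion on: P.

Answer: Yes, P is left-recursive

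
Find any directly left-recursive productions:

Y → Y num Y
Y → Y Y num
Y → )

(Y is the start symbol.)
Direct left recursion occurs when N → N α for some non-terminal N (the right-hand side begins with the left-hand side itself).

Y → Y num Y: LEFT RECURSIVE (starts with Y)
Y → Y Y num: LEFT RECURSIVE (starts with Y)
Y → ): starts with ')'

The grammar has direct left recursion on: Y.

Answer: Yes, Y is left-recursive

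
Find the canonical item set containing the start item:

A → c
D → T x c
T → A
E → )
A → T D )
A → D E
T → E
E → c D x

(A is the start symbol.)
First, augment the grammar with A' → A
I₀ = CLOSURE({ [A' → . A] }):
  [A' → . A] has the dot before A: add [A → . c], [A → . T D )], [A → . D E]
  [A → . T D )] has the dot before T: add [T → . A], [T → . E]
  [A → . D E] has the dot before D: add [D → . T x c]
  [T → . E] has the dot before E: add [E → . )], [E → . c D x]
No further items can be added.

I₀ = { [A → . D E], [A → . T D )], [A → . c], [A' → . A], [D → . T x c], [E → . )], [E → . c D x], [T → . A], [T → . E] }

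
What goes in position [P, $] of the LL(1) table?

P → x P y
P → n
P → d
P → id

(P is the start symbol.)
Empty (error entry)

To find M[P, $], we find productions for P where $ is in the predict set (PREDICT(N → α) = (FIRST(α) \ {ε}) ∪ (FOLLOW(N) if α ⇒* ε)).

P → x P y: PREDICT = { 'x' }
P → n: PREDICT = { 'n' }
P → d: PREDICT = { 'd' }
P → id: PREDICT = { 'id' }

M[P, $] is empty (no production applies)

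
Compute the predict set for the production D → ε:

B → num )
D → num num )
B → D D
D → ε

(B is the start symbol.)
PREDICT(D → ε) = (FIRST(RHS) \ {ε}) ∪ (FOLLOW(D) if ε ∈ FIRST(RHS), i.e. RHS ⇒* ε)
The right-hand side is ε (FIRST(ε) = { ε }), so the predict set is FOLLOW(D) = { $, 'num' }
PREDICT(D → ε) = { $, 'num' }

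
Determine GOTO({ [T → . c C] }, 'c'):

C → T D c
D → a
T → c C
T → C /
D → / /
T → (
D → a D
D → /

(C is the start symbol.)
{ [C → . T D c], [T → . (], [T → . C /], [T → . c C], [T → c . C] }

GOTO(I, 'c') = CLOSURE({ [A → αX.β] : [A → α.Xβ] ∈ I, X = 'c' })

Items with dot before 'c', with the dot advanced:
  [T → . c C] → [T → c . C]
Closure of the advanced items:
  [T → c . C] has the dot before C: add [C → . T D c]
  [C → . T D c] has the dot before T: add [T → . c C], [T → . C /], [T → . (]

GOTO = { [C → . T D c], [T → . (], [T → . C /], [T → . c C], [T → c . C] }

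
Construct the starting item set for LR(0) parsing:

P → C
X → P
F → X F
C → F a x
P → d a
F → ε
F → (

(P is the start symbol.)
First, augment the grammar with P' → P
I₀ = CLOSURE({ [P' → . P] }):
  [P' → . P] has the dot before P: add [P → . C], [P → . d a]
  [P → . C] has the dot before C: add [C → . F a x]
  [C → . F a x] has the dot before F: add [F → . X F], [F → .], [F → . (]
  [F → . X F] has the dot before X: add [X → . P]
No further items can be added.

I₀ = { [C → . F a x], [F → . (], [F → . X F], [F → .], [P → . C], [P → . d a], [P' → . P], [X → . P] }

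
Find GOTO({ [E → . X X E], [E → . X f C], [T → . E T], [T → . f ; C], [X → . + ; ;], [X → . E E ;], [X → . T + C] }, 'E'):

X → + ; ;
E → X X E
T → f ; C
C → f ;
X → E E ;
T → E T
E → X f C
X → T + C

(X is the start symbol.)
GOTO(I, 'E') = CLOSURE({ [A → αX.β] : [A → α.Xβ] ∈ I, X = 'E' })

Items with dot before 'E', with the dot advanced:
  [T → . E T] → [T → E . T]
  [X → . E E ;] → [X → E . E ;]
Closure of the advanced items:
  [T → E . T] has the dot before T: add [T → . f ; C], [T → . E T]
  [X → E . E ;] has the dot before E: add [E → . X X E], [E → . X f C]
  [E → . X X E] has the dot before X: add [X → . + ; ;], [X → . E E ;], [X → . T + C]

GOTO = { [E → . X X E], [E → . X f C], [T → . E T], [T → . f ; C], [T → E . T], [X → . + ; ;], [X → . E E ;], [X → . T + C], [X → E . E ;] }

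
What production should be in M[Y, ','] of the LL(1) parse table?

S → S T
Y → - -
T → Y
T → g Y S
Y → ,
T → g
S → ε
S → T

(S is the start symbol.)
Y → ,

To find M[Y, ','], we find productions for Y where ',' is in the predict set (PREDICT(N → α) = (FIRST(α) \ {ε}) ∪ (FOLLOW(N) if α ⇒* ε)).

Y → - -: PREDICT = { '-' }
Y → ,: PREDICT = { ',' }
  ',' is in predict set, so this production goes in M[Y, ',']

M[Y, ','] = Y → ,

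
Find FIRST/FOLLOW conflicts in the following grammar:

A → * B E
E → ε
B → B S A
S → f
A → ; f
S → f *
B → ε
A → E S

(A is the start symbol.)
Nullable non-terminals: B, E.
FIRST sets used below: FIRST(B) = { 'f', ε }, FIRST(S) = { 'f' }

B: nullable alternative(s) B → ε; FOLLOW(B) = { $, 'f' }
  B → B S A: FIRST \ {ε} = { 'f' } — overlaps FOLLOW(B) on { 'f' }: CONFLICT
  B → ε: FIRST \ {ε} = { } — this is the only nullable alternative, skip
E has a nullable alternative but only one production, so nothing to check.

A, S have no nullable alternative, so no FIRST/FOLLOW check is needed there.

So the grammar has 1 FIRST/FOLLOW conflict (marked CONFLICT above).

Answer: Yes. B → B S A with FOLLOW(B) on { 'f' }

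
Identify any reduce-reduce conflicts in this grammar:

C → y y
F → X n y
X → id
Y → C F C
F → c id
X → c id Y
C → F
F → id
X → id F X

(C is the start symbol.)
A reduce-reduce conflict occurs when an LR(0) state has two complete items [A → α .] and [B → β .] — both call for a reduction, and with no lookahead the parser cannot choose between them.

Augment with C' → C and build the canonical LR(0) collection (I0 = CLOSURE({[C' → . C]}), then GOTO on every symbol after a dot until no new states appear). It has 20 states:
  I0: { [C → . F], [C → . y y], [C' → . C], [F → . X n y], [F → . c id], [F → . id], [X → . c id Y], [X → . id F X], [X → . id] }  — shift
  I1: { [C' → C .] }  — accept
  I2: { [C → F .] }  — reduce
  I3: { [F → X . n y] }  — shift
  I4: { [F → c . id], [X → c . id Y] }  — shift
  I5: { [F → . X n y], [F → . c id], [F → . id], [F → id .], [X → . c id Y], [X → . id F X], [X → . id], [X → id . F X], [X → id .] }  — shift, 2 reduces
  I6: { [C → y . y] }  — shift
  I7: { [C → y y .] }  — reduce
  I8: { [X → . c id Y], [X → . id F X], [X → . id], [X → id F . X] }  — shift
  I9: { [X → id F X .] }  — reduce
  I10: { [X → c . id Y] }  — shift
  I11: { [F → . X n y], [F → . c id], [F → . id], [X → . c id Y], [X → . id F X], [X → . id], [X → id . F X], [X → id .] }  — shift, reduce
  I12: { [C → . F], [C → . y y], [F → . X n y], [F → . c id], [F → . id], [X → . c id Y], [X → . id F X], [X → . id], [X → c id . Y], [Y → . C F C] }  — shift
  I13: { [F → . X n y], [F → . c id], [F → . id], [X → . c id Y], [X → . id F X], [X → . id], [Y → C . F C] }  — shift
  I14: { [X → c id Y .] }  — reduce
  I15: { [C → . F], [C → . y y], [F → . X n y], [F → . c id], [F → . id], [X → . c id Y], [X → . id F X], [X → . id], [Y → C F . C] }  — shift
  I16: { [Y → C F C .] }  — reduce
  I17: { [C → . F], [C → . y y], [F → . X n y], [F → . c id], [F → . id], [F → c id .], [X → . c id Y], [X → . id F X], [X → . id], [X → c id . Y], [Y → . C F C] }  — shift, reduce
  I18: { [F → X n . y] }  — shift
  I19: { [F → X n y .] }  — reduce

I5 contains complete items [F → id .], [X → id .] — reduce-reduce conflict.

Answer: Yes — I5: [F → id .] vs [X → id .]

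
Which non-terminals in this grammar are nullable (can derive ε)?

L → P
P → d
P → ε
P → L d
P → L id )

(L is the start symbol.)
A non-terminal is nullable if it can derive ε (the empty string): either it has an ε-production, or it has a production whose right-hand side consists entirely of nullable non-terminals.

ε-productions: P → ε
So P is immediately nullable.
L → P: every symbol on the right is nullable, so L is nullable too.
Every non-terminal is now nullable.
Nullable = { 'L', 'P' }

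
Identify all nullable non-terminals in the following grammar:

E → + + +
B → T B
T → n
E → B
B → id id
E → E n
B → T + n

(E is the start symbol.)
There are no ε-productions, so no non-terminal can derive ε.
No non-terminals are nullable.

Answer: None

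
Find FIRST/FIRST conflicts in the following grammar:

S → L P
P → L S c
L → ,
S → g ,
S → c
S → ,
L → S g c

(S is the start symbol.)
A FIRST/FIRST conflict occurs when two productions N → α and N → β for the same non-terminal have FIRST(α) ∩ FIRST(β) ≠ ∅ (with ε ∈ FIRST of a nullable right-hand side, so two nullable alternatives also conflict).

FIRST sets of the non-terminals at (or reachable through a nullable prefix from) the front of some alternative:
  FIRST(L) = { ',', 'c', 'g' }
  FIRST(S) = { ',', 'c', 'g' }

Productions for S:
  S → L P: FIRST = { ',', 'c', 'g' }
  S → g ,: FIRST = { 'g' }
  S → c: FIRST = { 'c' }
  S → ,: FIRST = { ',' }
Productions for L:
  L → ,: FIRST = { ',' }
  L → S g c: FIRST = { ',', 'c', 'g' }
P has only one production, so no FIRST/FIRST conflict is possible there.

Conflict for S: S → L P and S → g ,
  Overlap: { 'g' }
Conflict for S: S → L P and S → c
  Overlap: { 'c' }
Conflict for S: S → L P and S → ,
  Overlap: { ',' }
Conflict for L: L → , and L → S g c
  Overlap: { ',' }

Answer: Yes. S → L P / S → g ',' on { 'g' }; S → L P / S → c on { 'c' }; S → L P / S → ',' on { ',' }; L → ',' / L → S g c on { ',' }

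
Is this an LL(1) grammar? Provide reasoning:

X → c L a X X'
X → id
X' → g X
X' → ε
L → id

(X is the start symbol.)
Relevant sets:
  FOLLOW(X') = { $, 'g' }

For X:
  PREDICT(X → c L a X X') = { 'c' }
  PREDICT(X → id) = { 'id' }
For X':
  PREDICT(X' → g X) = { 'g' }
  PREDICT(X' → ε) = { $, 'g' }
L has a single production, so nothing to check there.

Conflict found: Predict set conflict for X': { 'g' }
The grammar is NOT LL(1).

Answer: No. Predict set conflict for X': { 'g' }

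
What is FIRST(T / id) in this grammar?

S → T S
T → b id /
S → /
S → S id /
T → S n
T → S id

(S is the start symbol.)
{ '/', 'b' }

FIRST sets of the non-terminals involved (from the grammar, by fixed-point iteration):
  FIRST(T) = { '/', 'b' }

To compute FIRST(T / id), process the symbols left to right:
Symbol T is a non-terminal. Add FIRST(T) \ {ε} = { '/', 'b' }
T is not nullable (ε ∉ FIRST(T)), so stop here.
FIRST(T / id) = { '/', 'b' }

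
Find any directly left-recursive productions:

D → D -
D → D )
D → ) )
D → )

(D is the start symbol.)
Yes, D is left-recursive

D → D -: LEFT RECURSIVE (starts with D)
D → D ): LEFT RECURSIVE (starts with D)
D → ) ): starts with ')'
D → ): starts with ')'

The grammar has direct left recursion on: D.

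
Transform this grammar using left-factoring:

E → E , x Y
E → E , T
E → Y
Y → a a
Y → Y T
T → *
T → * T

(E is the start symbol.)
E → E , E'
E' → x Y
E' → T
E → Y
Y → a a
Y → Y T
T → * T'
T' → ε
T' → T

Left-factoring transforms A → αβ₁ | αβ₂ into A → αA' and A' → β₁ | β₂
(α is the longest common prefix among the alternatives). Repeat until
no nonterminal has two alternatives with a common prefix.

Round 1: E has alternatives sharing prefix 'E ,'. Introduce E': E → E , E'
  Add: E' → x Y
  Add: E' → T

Round 2: T has alternatives sharing prefix '*'. Introduce T': T → * T'
  Add: T' → ε
  Add: T' → T

No remaining common prefixes — done.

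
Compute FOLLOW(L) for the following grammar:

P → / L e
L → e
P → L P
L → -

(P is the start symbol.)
To compute FOLLOW(L), find every occurrence of L on a right-hand side N → α L β: add FIRST(β) \ {ε}, and if β is empty or nullable also add FOLLOW(N). Iterate to a fixed point.

In P → / L e: L is followed by e, add FIRST(e) \ {ε} = { 'e' }
In P → L P: L is followed by P, add FIRST(P) \ {ε} = { '-', '/', 'e' }

Taking the union: FOLLOW(L) = { '-', '/', 'e' }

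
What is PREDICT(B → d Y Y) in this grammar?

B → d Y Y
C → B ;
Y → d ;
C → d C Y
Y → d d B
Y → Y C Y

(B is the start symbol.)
{ 'd' }

PREDICT(B → d Y Y) = (FIRST(RHS) \ {ε}) ∪ (FOLLOW(B) if ε ∈ FIRST(RHS), i.e. RHS ⇒* ε)
FIRST(d Y Y) = { 'd' }
ε ∉ FIRST(d Y Y), so FOLLOW(B) is not added.
PREDICT(B → d Y Y) = { 'd' }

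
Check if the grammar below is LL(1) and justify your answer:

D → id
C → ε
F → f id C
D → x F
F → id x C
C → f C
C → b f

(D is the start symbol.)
Yes, the grammar is LL(1).

Relevant sets:
  FOLLOW(C) = { $ }

For D:
  PREDICT(D → id) = { 'id' }
  PREDICT(D → x F) = { 'x' }
For C:
  PREDICT(C → ε) = { $ }
  PREDICT(C → f C) = { 'f' }
  PREDICT(C → b f) = { 'b' }
For F:
  PREDICT(F → f id C) = { 'f' }
  PREDICT(F → id x C) = { 'id' }

All predict sets are disjoint. The grammar IS LL(1).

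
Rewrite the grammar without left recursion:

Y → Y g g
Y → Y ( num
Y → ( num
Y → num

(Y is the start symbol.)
Y → ( num Y'
Y → num Y'
Y' → g g Y'
Y' → ( num Y'
Y' → ε

Y is directly left-recursive. The standard transformation for
  A → A α₁ | ... | A α_m | β₁ | ... | β_n
is
  A  → β₁ A' | ... | β_n A'
  A' → α₁ A' | ... | α_m A' | ε

Y → ( num becomes Y → ( num Y'
Y → num becomes Y → num Y'
Y → Y g g becomes Y' → g g Y'
Y → Y ( num becomes Y' → ( num Y'
Add Y' → ε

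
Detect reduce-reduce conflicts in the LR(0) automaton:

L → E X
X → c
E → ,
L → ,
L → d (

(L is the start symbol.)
Yes — I1: [E → , .] vs [L → , .]

Augment with L' → L and build the canonical LR(0) collection (I0 = CLOSURE({[L' → . L]}), then GOTO on every symbol after a dot until no new states appear). It has 8 states:
  I0: { [E → . ,], [L → . ,], [L → . E X], [L → . d (], [L' → . L] }  — shift
  I1: { [E → , .], [L → , .] }  — 2 reduces
  I2: { [L → E . X], [X → . c] }  — shift
  I3: { [L' → L .] }  — accept
  I4: { [L → d . (] }  — shift
  I5: { [L → d ( .] }  — reduce
  I6: { [L → E X .] }  — reduce
  I7: { [X → c .] }  — reduce

I1 contains complete items [E → , .], [L → , .] — reduce-reduce conflict.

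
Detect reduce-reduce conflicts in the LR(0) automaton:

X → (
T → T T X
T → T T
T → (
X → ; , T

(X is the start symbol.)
Yes — I8: [T → ( .] vs [X → ( .]

A reduce-reduce conflict occurs when an LR(0) state has two complete items [A → α .] and [B → β .] — both call for a reduction, and with no lookahead the parser cannot choose between them.

Augment with X' → X and build the canonical LR(0) collection (I0 = CLOSURE({[X' → . X]}), then GOTO on every symbol after a dot until no new states appear). It has 10 states:
  I0: { [X → . (], [X → . ; , T], [X' → . X] }  — shift
  I1: { [X → ( .] }  — reduce
  I2: { [X → ; . , T] }  — shift
  I3: { [X' → X .] }  — accept
  I4: { [T → . (], [T → . T T X], [T → . T T], [X → ; , . T] }  — shift
  I5: { [T → ( .] }  — reduce
  I6: { [T → . (], [T → . T T X], [T → . T T], [T → T . T X], [T → T . T], [X → ; , T .] }  — shift, reduce
  I7: { [T → . (], [T → . T T X], [T → . T T], [T → T . T X], [T → T . T], [T → T T . X], [T → T T .], [X → . (], [X → . ; , T] }  — shift, reduce
  I8: { [T → ( .], [X → ( .] }  — 2 reduces
  I9: { [T → T T X .] }  — reduce

I8 contains complete items [T → ( .], [X → ( .] — reduce-reduce conflict.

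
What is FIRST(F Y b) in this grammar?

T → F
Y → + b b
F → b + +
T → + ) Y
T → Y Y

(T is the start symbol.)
FIRST sets of the non-terminals involved (from the grammar, by fixed-point iteration):
  FIRST(F) = { 'b' }

To compute FIRST(F Y b), process the symbols left to right:
Symbol F is a non-terminal. Add FIRST(F) \ {ε} = { 'b' }
F is not nullable (ε ∉ FIRST(F)), so stop here.
FIRST(F Y b) = { 'b' }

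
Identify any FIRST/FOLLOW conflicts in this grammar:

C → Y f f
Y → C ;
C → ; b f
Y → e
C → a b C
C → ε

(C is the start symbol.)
Yes. C → Y f f with FOLLOW(C) on { ';' }; C → ';' b f with FOLLOW(C) on { ';' }

A FIRST/FOLLOW conflict occurs when a non-terminal N has a nullable alternative N → β (β ⇒* ε) and another alternative N → α with FIRST(α) ∩ FOLLOW(N) ≠ ∅: on such a lookahead the parser cannot decide between expanding α and letting N vanish via β.

Nullable non-terminals: C.
FIRST sets used below: FIRST(Y) = { ';', 'a', 'e' }

C: nullable alternative(s) C → ε; FOLLOW(C) = { $, ';' }
  C → Y f f: FIRST \ {ε} = { ';', 'a', 'e' } — overlaps FOLLOW(C) on { ';' }: CONFLICT
  C → ; b f: FIRST \ {ε} = { ';' } — overlaps FOLLOW(C) on { ';' }: CONFLICT
  C → a b C: FIRST \ {ε} = { 'a' } — disjoint from FOLLOW(C)
  C → ε: FIRST \ {ε} = { } — this is the only nullable alternative, skip

Y has no nullable alternative, so no FIRST/FOLLOW check is needed there.

So the grammar has 2 FIRST/FOLLOW conflicts (marked CONFLICT above).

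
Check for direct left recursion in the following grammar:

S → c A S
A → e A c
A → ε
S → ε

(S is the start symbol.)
Direct left recursion occurs when N → N α for some non-terminal N (the right-hand side begins with the left-hand side itself).

S → c A S: starts with c
A → e A c: starts with e
A → ε: starts with ε
S → ε: starts with ε

No direct left recursion found.

Answer: No direct left recursion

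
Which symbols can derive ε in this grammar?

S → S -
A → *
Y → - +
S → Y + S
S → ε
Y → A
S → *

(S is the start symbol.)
{ 'S' }

ε-productions: S → ε
So S is immediately nullable.
No further non-terminal can be added: every production for the remaining non-terminals contains a terminal or a non-nullable non-terminal.
Nullable = { 'S' }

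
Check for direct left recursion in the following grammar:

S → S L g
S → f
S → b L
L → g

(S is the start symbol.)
Yes, S is left-recursive

S → S L g: LEFT RECURSIVE (starts with S)
S → f: starts with f
S → b L: starts with b
L → g: starts with g

The grammar has direct left recursion on: S.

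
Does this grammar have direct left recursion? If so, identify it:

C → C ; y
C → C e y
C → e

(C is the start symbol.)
Direct left recursion occurs when N → N α for some non-terminal N (the right-hand side begins with the left-hand side itself).

C → C ; y: LEFT RECURSIVE (starts with C)
C → C e y: LEFT RECURSIVE (starts with C)
C → e: starts with e

The grammar has direct left recursion on: C.

Answer: Yes, C is left-recursive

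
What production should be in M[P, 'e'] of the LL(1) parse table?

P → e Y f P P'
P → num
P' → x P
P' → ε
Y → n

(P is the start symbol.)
To find M[P, 'e'], we find productions for P where 'e' is in the predict set (PREDICT(N → α) = (FIRST(α) \ {ε}) ∪ (FOLLOW(N) if α ⇒* ε)).

P → e Y f P P': PREDICT = { 'e' }
  'e' is in predict set, so this production goes in M[P, 'e']
P → num: PREDICT = { 'num' }

M[P, 'e'] = P → e Y f P P'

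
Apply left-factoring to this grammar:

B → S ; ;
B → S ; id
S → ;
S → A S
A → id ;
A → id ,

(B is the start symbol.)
B → S ; B'
B' → ;
B' → id
S → ;
S → A S
A → id A'
A' → ;
A' → ,

Left-factoring transforms A → αβ₁ | αβ₂ into A → αA' and A' → β₁ | β₂
(α is the longest common prefix among the alternatives). Repeat until
no nonterminal has two alternatives with a common prefix.

Round 1: B has alternatives sharing prefix 'S ;'. Introduce B': B → S ; B'
  Add: B' → ;
  Add: B' → id

Round 2: A has alternatives sharing prefix 'id'. Introduce A': A → id A'
  Add: A' → ;
  Add: A' → ,

No remaining common prefixes — done.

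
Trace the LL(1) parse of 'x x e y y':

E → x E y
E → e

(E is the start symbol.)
Stack is shown with the top on the left.

Stack      Input        Action
------------------------------
E $        x x e y y $  output E → x E y
x E y $    x x e y y $  match 'x'
E y $      x e y y $    output E → x E y
x E y y $  x e y y $    match 'x'
E y y $    e y y $      output E → e
e y y $    e y y $      match 'e'
y y $      y y $        match 'y'
y $        y $          match 'y'
$          $            accept

The string is accepted.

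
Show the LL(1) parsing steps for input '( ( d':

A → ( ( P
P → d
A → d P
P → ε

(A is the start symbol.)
LL(1) parsing maintains a stack (initially the start symbol over $) and the input. At each step: if the stack top is a terminal, match it against the current input token; if it is a non-terminal N, replace it with the RHS of M[N, lookahead] (the unique production whose predict set contains the lookahead).

Stack is shown with the top on the left.

Stack    Input    Action
------------------------
A $      ( ( d $  output A → ( ( P
( ( P $  ( ( d $  match '('
( P $    ( d $    match '('
P $      d $      output P → d
d $      d $      match 'd'
$        $        accept

The string is accepted.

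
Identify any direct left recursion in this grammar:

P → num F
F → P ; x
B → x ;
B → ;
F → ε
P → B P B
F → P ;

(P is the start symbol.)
Direct left recursion occurs when N → N α for some non-terminal N (the right-hand side begins with the left-hand side itself).

P → num F: starts with num
F → P ; x: starts with P
B → x ;: starts with x
B → ;: starts with ';'
F → ε: starts with ε
P → B P B: starts with B
F → P ;: starts with P

No direct left recursion found.

Answer: No direct left recursion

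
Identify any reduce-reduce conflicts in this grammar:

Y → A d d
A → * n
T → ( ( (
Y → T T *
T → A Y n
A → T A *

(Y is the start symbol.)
No reduce-reduce conflicts

A reduce-reduce conflict occurs when an LR(0) state has two complete items [A → α .] and [B → β .] — both call for a reduction, and with no lookahead the parser cannot choose between them.

Augment with Y' → Y and build the canonical LR(0) collection (I0 = CLOSURE({[Y' → . Y]}), then GOTO on every symbol after a dot until no new states appear). It has 18 states:
  I0: { [A → . * n], [A → . T A *], [T → . ( ( (], [T → . A Y n], [Y → . A d d], [Y → . T T *], [Y' → . Y] }  — shift
  I1: { [T → ( . ( (] }  — shift
  I2: { [A → * . n] }  — shift
  I3: { [A → . * n], [A → . T A *], [T → . ( ( (], [T → . A Y n], [T → A . Y n], [Y → . A d d], [Y → . T T *], [Y → A . d d] }  — shift
  I4: { [A → . * n], [A → . T A *], [A → T . A *], [T → . ( ( (], [T → . A Y n], [Y → T . T *] }  — shift
  I5: { [Y' → Y .] }  — accept
  I6: { [A → . * n], [A → . T A *], [A → T A . *], [T → . ( ( (], [T → . A Y n], [T → A . Y n], [Y → . A d d], [Y → . T T *] }  — shift
  I7: { [A → . * n], [A → . T A *], [A → T . A *], [T → . ( ( (], [T → . A Y n], [Y → T T . *] }  — shift
  I8: { [A → * . n], [Y → T T * .] }  — shift, reduce
  I9: { [A → . * n], [A → . T A *], [A → T . A *], [T → . ( ( (], [T → . A Y n] }  — shift
  I10: { [A → * n .] }  — reduce
  I11: { [A → * . n], [A → T A * .] }  — shift, reduce
  I12: { [T → A Y . n] }  — shift
  I13: { [T → A Y n .] }  — reduce
  I14: { [Y → A d . d] }  — shift
  I15: { [Y → A d d .] }  — reduce
  I16: { [T → ( ( . (] }  — shift
  I17: { [T → ( ( ( .] }  — reduce

No state contains more than one complete item.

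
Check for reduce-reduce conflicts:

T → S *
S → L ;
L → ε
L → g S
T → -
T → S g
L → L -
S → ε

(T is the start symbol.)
Yes — I0: [L → .] vs [S → .]; I5: [L → .] vs [S → .]

Augment with T' → T and build the canonical LR(0) collection (I0 = CLOSURE({[T' → . T]}), then GOTO on every symbol after a dot until no new states appear). It has 11 states:
  I0: { [L → . L -], [L → . g S], [L → .], [S → . L ;], [S → .], [T → . -], [T → . S *], [T → . S g], [T' → . T] }  — shift, 2 reduces
  I1: { [T → - .] }  — reduce
  I2: { [L → L . -], [S → L . ;] }  — shift
  I3: { [T → S . *], [T → S . g] }  — shift
  I4: { [T' → T .] }  — accept
  I5: { [L → . L -], [L → . g S], [L → .], [L → g . S], [S → . L ;], [S → .] }  — shift, 2 reduces
  I6: { [L → g S .] }  — reduce
  I7: { [T → S * .] }  — reduce
  I8: { [T → S g .] }  — reduce
  I9: { [L → L - .] }  — reduce
  I10: { [S → L ; .] }  — reduce

I0 contains complete items [L → .], [S → .] — reduce-reduce conflict.
I5 contains complete items [L → .], [S → .] — reduce-reduce conflict.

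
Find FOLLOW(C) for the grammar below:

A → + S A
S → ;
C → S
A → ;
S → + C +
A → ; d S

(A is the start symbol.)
{ '+' }

In S → + C +: C is followed by '+', add FIRST('+') \ {ε} = { '+' }

Taking the union: FOLLOW(C) = { '+' }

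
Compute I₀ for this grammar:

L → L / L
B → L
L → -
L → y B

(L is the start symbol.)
First, augment the grammar with L' → L
I₀ = CLOSURE({ [L' → . L] }):
  [L' → . L] has the dot before L: add [L → . L / L], [L → . -], [L → . y B]
No further items can be added.

I₀ = { [L → . -], [L → . L / L], [L → . y B], [L' → . L] }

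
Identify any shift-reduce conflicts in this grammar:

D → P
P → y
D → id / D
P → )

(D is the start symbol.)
A shift-reduce conflict occurs when an LR(0) state has both:
  - a complete (reduce) item [A → α .] (dot at the end), and
  - a shift item [B → β . c γ] (dot before a terminal).

Augment with D' → D and build the canonical LR(0) collection (I0 = CLOSURE({[D' → . D]}), then GOTO on every symbol after a dot until no new states appear). It has 8 states:
  I0: { [D → . P], [D → . id / D], [D' → . D], [P → . )], [P → . y] }  — shift
  I1: { [P → ) .] }  — reduce
  I2: { [D' → D .] }  — accept
  I3: { [D → P .] }  — reduce
  I4: { [D → id . / D] }  — shift
  I5: { [P → y .] }  — reduce
  I6: { [D → . P], [D → . id / D], [D → id / . D], [P → . )], [P → . y] }  — shift
  I7: { [D → id / D .] }  — reduce

No state contains both a complete item and a shift item.

Answer: No shift-reduce conflicts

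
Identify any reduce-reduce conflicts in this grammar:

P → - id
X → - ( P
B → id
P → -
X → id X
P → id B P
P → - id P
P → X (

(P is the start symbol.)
No reduce-reduce conflicts

Augment with P' → P and build the canonical LR(0) collection (I0 = CLOSURE({[P' → . P]}), then GOTO on every symbol after a dot until no new states appear). It has 16 states:
  I0: { [P → . - id P], [P → . - id], [P → . -], [P → . X (], [P → . id B P], [P' → . P], [X → . - ( P], [X → . id X] }  — shift
  I1: { [P → - . id P], [P → - . id], [P → - .], [X → - . ( P] }  — shift, reduce
  I2: { [P' → P .] }  — accept
  I3: { [P → X . (] }  — shift
  I4: { [B → . id], [P → id . B P], [X → . - ( P], [X → . id X], [X → id . X] }  — shift
  I5: { [X → - . ( P] }  — shift
  I6: { [P → . - id P], [P → . - id], [P → . -], [P → . X (], [P → . id B P], [P → id B . P], [X → . - ( P], [X → . id X] }  — shift
  I7: { [X → id X .] }  — reduce
  I8: { [B → id .], [X → . - ( P], [X → . id X], [X → id . X] }  — shift, reduce
  I9: { [X → . - ( P], [X → . id X], [X → id . X] }  — shift
  I10: { [P → id B P .] }  — reduce
  I11: { [P → . - id P], [P → . - id], [P → . -], [P → . X (], [P → . id B P], [X → - ( . P], [X → . - ( P], [X → . id X] }  — shift
  I12: { [X → - ( P .] }  — reduce
  I13: { [P → X ( .] }  — reduce
  I14: { [P → - id . P], [P → - id .], [P → . - id P], [P → . - id], [P → . -], [P → . X (], [P → . id B P], [X → . - ( P], [X → . id X] }  — shift, reduce
  I15: { [P → - id P .] }  — reduce

No state contains more than one complete item.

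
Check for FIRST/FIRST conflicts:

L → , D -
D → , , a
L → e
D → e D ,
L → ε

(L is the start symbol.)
No FIRST/FIRST conflicts.

Productions for L:
  L → , D -: FIRST = { ',' }
  L → e: FIRST = { 'e' }
  L → ε: FIRST = { ε }
Productions for D:
  D → , , a: FIRST = { ',' }
  D → e D ,: FIRST = { 'e' }

All alternatives of each non-terminal have pairwise disjoint FIRST sets.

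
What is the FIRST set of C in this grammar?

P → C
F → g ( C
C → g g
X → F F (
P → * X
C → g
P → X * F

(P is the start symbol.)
{ 'g' }

From C → g g:
  - g is a terminal: add 'g' and stop
From C → g:
  - g is a terminal: add 'g' and stop

Collecting: FIRST(C) = { 'g' }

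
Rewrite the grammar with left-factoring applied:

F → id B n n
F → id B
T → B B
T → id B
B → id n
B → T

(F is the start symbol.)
Left-factoring transforms A → αβ₁ | αβ₂ into A → αA' and A' → β₁ | β₂
(α is the longest common prefix among the alternatives). Repeat until
no nonterminal has two alternatives with a common prefix.

Round 1: F has alternatives sharing prefix 'id B'. Introduce F': F → id B F'
  Add: F' → n n
  Add: F' → ε

No remaining common prefixes — done.

Resulting grammar:
F → id B F'
F' → n n
F' → ε
T → B B
T → id B
B → id n
B → T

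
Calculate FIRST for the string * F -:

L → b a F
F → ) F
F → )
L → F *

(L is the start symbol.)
{ '*' }

To compute FIRST(* F -), process the symbols left to right:
Symbol * is a terminal. Add '*' and stop.
FIRST(* F -) = { '*' }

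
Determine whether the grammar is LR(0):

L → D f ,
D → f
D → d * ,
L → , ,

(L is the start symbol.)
Yes, the grammar is LR(0)

A grammar is LR(0) if no state in the canonical LR(0) collection has:
  - both a shift item (dot before a terminal) and a complete item (shift-reduce conflict), or
  - two or more complete items (reduce-reduce conflict; the accept item [L' → L .] counts as a complete item here).

Augment with L' → L and build the canonical LR(0) collection (I0 = CLOSURE({[L' → . L]}), then GOTO on every symbol after a dot until no new states appear). It has 11 states:
  I0: { [D → . d * ,], [D → . f], [L → . , ,], [L → . D f ,], [L' → . L] }  — shift
  I1: { [L → , . ,] }  — shift
  I2: { [L → D . f ,] }  — shift
  I3: { [L' → L .] }  — accept
  I4: { [D → d . * ,] }  — shift
  I5: { [D → f .] }  — reduce
  I6: { [D → d * . ,] }  — shift
  I7: { [D → d * , .] }  — reduce
  I8: { [L → D f . ,] }  — shift
  I9: { [L → D f , .] }  — reduce
  I10: { [L → , , .] }  — reduce

Every state is either a pure shift/goto state or contains exactly one complete item and nothing to shift — no conflicts. The grammar is LR(0).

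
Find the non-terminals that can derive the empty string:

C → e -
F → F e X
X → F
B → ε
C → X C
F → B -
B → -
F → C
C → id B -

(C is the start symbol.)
{ 'B' }

A non-terminal is nullable if it can derive ε (the empty string): either it has an ε-production, or it has a production whose right-hand side consists entirely of nullable non-terminals.

ε-productions: B → ε
So B is immediately nullable.
No further non-terminal can be added: every production for the remaining non-terminals contains a terminal or a non-nullable non-terminal.
Nullable = { 'B' }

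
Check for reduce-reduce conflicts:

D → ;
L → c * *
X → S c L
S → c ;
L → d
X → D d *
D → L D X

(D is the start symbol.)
No reduce-reduce conflicts

Augment with D' → D and build the canonical LR(0) collection (I0 = CLOSURE({[D' → . D]}), then GOTO on every symbol after a dot until no new states appear). It has 18 states:
  I0: { [D → . ;], [D → . L D X], [D' → . D], [L → . c * *], [L → . d] }  — shift
  I1: { [D → ; .] }  — reduce
  I2: { [D' → D .] }  — accept
  I3: { [D → . ;], [D → . L D X], [D → L . D X], [L → . c * *], [L → . d] }  — shift
  I4: { [L → c . * *] }  — shift
  I5: { [L → d .] }  — reduce
  I6: { [L → c * . *] }  — shift
  I7: { [L → c * * .] }  — reduce
  I8: { [D → . ;], [D → . L D X], [D → L D . X], [L → . c * *], [L → . d], [S → . c ;], [X → . D d *], [X → . S c L] }  — shift
  I9: { [X → D . d *] }  — shift
  I10: { [X → S . c L] }  — shift
  I11: { [D → L D X .] }  — reduce
  I12: { [L → c . * *], [S → c . ;] }  — shift
  I13: { [S → c ; .] }  — reduce
  I14: { [L → . c * *], [L → . d], [X → S c . L] }  — shift
  I15: { [X → S c L .] }  — reduce
  I16: { [X → D d . *] }  — shift
  I17: { [X → D d * .] }  — reduce

No state contains more than one complete item.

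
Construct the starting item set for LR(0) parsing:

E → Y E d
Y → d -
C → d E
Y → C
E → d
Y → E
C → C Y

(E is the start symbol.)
First, augment the grammar with E' → E
I₀ = CLOSURE({ [E' → . E] }):
  [E' → . E] has the dot before E: add [E → . Y E d], [E → . d]
  [E → . Y E d] has the dot before Y: add [Y → . d -], [Y → . C], [Y → . E]
  [Y → . C] has the dot before C: add [C → . d E], [C → . C Y]
No further items can be added.

I₀ = { [C → . C Y], [C → . d E], [E → . Y E d], [E → . d], [E' → . E], [Y → . C], [Y → . E], [Y → . d -] }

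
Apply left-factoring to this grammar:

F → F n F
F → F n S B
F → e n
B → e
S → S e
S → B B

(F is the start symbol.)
F → F n F'
F' → F
F' → S B
F → e n
B → e
S → S e
S → B B

Left-factoring transforms A → αβ₁ | αβ₂ into A → αA' and A' → β₁ | β₂
(α is the longest common prefix among the alternatives). Repeat until
no nonterminal has two alternatives with a common prefix.

Round 1: F has alternatives sharing prefix 'F n'. Introduce F': F → F n F'
  Add: F' → F
  Add: F' → S B

No remaining common prefixes — done.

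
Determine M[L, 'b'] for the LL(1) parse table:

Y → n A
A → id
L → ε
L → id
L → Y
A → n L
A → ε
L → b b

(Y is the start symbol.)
L → b b

To find M[L, 'b'], we find productions for L where 'b' is in the predict set (PREDICT(N → α) = (FIRST(α) \ {ε}) ∪ (FOLLOW(N) if α ⇒* ε)).

Relevant sets:
  FIRST(Y) = { 'n' }
  FOLLOW(L) = { $ }

L → ε: PREDICT = { $ }
L → id: PREDICT = { 'id' }
L → Y: PREDICT = { 'n' }
L → b b: PREDICT = { 'b' }
  'b' is in predict set, so this production goes in M[L, 'b']

M[L, 'b'] = L → b b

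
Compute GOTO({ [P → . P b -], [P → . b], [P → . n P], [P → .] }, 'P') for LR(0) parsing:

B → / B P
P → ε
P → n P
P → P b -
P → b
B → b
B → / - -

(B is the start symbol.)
{ [P → P . b -] }

GOTO(I, 'P') = CLOSURE({ [A → αX.β] : [A → α.Xβ] ∈ I, X = 'P' })

Items with dot before 'P', with the dot advanced:
  [P → . P b -] → [P → P . b -]
Closure adds nothing (no advanced item has the dot before a non-terminal).

GOTO = { [P → P . b -] }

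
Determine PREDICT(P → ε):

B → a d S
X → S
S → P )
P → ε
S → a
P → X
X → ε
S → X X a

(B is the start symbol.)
{ ')' }

PREDICT(P → ε) = (FIRST(RHS) \ {ε}) ∪ (FOLLOW(P) if ε ∈ FIRST(RHS), i.e. RHS ⇒* ε)
The right-hand side is ε (FIRST(ε) = { ε }), so the predict set is FOLLOW(P) = { ')' }
PREDICT(P → ε) = { ')' }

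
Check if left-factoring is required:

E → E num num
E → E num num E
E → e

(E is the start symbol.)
Left-factoring is needed when two productions for the same non-terminal
share a common prefix on the right-hand side.

Productions for E:
  E → E num num
  E → E num num E
  E → e

Found common prefix 'E num num' in productions for E

Answer: Yes, E has productions with common prefix 'E num num'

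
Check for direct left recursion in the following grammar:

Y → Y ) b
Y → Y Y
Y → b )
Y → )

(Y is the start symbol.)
Direct left recursion occurs when N → N α for some non-terminal N (the right-hand side begins with the left-hand side itself).

Y → Y ) b: LEFT RECURSIVE (starts with Y)
Y → Y Y: LEFT RECURSIVE (starts with Y)
Y → b ): starts with b
Y → ): starts with ')'

The grammar has direct left recursion on: Y.

Answer: Yes, Y is left-recursive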